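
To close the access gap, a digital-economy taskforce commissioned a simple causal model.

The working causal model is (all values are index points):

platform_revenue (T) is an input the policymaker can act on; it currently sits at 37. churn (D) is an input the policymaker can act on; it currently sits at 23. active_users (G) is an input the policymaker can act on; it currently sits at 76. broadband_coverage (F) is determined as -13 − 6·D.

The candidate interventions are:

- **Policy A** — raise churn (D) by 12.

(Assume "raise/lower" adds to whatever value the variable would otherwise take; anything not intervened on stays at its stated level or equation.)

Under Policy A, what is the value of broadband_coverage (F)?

Policy A (D + 12):
  D = 23 + 12 = 35
  F = -13 − 6·35 = -223

-223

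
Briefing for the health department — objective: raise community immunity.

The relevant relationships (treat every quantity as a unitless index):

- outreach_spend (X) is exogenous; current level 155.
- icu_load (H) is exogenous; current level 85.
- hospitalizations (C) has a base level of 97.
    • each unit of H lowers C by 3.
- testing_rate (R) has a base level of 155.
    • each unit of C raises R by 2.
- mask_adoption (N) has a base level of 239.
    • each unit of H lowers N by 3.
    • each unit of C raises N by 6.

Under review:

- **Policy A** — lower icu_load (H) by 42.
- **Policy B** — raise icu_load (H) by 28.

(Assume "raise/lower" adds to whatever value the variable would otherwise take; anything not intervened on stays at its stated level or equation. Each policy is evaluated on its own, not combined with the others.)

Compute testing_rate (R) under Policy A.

Policy A (H − 42):
  H = 85 − 42 = 43
  C = 97 − 3·43 = -32
  R = 155 + 2·(-32) = 91

91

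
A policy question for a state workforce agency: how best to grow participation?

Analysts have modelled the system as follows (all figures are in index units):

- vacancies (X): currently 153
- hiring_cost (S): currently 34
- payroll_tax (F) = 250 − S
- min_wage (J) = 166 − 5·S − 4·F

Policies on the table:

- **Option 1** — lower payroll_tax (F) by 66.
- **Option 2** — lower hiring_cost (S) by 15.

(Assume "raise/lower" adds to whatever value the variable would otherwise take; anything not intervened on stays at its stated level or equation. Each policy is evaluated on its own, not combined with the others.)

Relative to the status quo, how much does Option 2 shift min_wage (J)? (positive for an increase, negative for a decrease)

Baseline:
  S = 34
  F = 250 − 34 = 216
  J = 166 − 5·34 − 4·216 = -868
Option 2 (S − 15):
  S = 34 − 15 = 19
  F = 250 − 19 = 231
  J = 166 − 5·19 − 4·231 = -853
Change in J: -853 − (-868) = 15

15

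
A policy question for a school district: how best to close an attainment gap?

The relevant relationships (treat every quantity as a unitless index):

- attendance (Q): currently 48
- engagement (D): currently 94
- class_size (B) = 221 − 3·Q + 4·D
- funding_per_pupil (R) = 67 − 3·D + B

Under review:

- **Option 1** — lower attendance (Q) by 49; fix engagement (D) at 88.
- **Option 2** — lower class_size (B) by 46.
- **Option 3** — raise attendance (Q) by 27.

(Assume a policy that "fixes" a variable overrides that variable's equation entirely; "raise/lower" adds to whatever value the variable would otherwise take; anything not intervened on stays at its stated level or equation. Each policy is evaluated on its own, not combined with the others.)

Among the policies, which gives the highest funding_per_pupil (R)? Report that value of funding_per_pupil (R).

379

Option 1 (Q − 49, D := 88):
  Q = 48 − 49 = -1
  D = 88
  B = 221 − 3·(-1) + 4·88 = 576
  R = 67 − 3·88 + 576 = 379
Option 2 (B − 46):
  Q = 48
  D = 94
  B = 221 − 3·48 + 4·94 (−46 from intervention) = 407
  R = 67 − 3·94 + 407 = 192
Option 3 (Q + 27):
  Q = 48 + 27 = 75
  D = 94
  B = 221 − 3·75 + 4·94 = 372
  R = 67 − 3·94 + 372 = 157
Comparing — Option 1: R=379, Option 2: R=192, Option 3: R=157. Highest is 379 (Option 1).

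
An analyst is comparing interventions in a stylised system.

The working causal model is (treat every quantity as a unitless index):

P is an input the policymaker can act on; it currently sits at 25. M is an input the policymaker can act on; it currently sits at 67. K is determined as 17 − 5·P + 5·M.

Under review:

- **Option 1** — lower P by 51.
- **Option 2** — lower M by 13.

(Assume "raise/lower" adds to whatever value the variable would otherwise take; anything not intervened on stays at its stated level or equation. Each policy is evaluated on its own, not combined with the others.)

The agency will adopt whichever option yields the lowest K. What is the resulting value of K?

162

Option 1 (P − 51):
  P = 25 − 51 = -26
  M = 67
  K = 17 − 5·(-26) + 5·67 = 482
Option 2 (M − 13):
  P = 25
  M = 67 − 13 = 54
  K = 17 − 5·25 + 5·54 = 162
Comparing — Option 1: K=482, Option 2: K=162. Lowest is 162 (Option 2).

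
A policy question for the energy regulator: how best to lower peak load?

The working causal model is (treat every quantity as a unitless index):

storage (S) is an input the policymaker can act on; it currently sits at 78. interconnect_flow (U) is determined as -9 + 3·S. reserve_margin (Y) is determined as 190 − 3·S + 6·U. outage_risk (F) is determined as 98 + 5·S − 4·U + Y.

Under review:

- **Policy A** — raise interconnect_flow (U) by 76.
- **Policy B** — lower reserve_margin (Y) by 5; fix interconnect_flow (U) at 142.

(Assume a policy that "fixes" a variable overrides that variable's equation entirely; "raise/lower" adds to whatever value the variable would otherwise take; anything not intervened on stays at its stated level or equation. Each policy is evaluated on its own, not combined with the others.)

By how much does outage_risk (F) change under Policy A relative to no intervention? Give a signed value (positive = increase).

152

Baseline:
  S = 78
  U = -9 + 3·78 = 225
  Y = 190 − 3·78 + 6·225 = 1306
  F = 98 + 5·78 − 4·225 + 1306 = 894
Policy A (U + 76):
  S = 78
  U = -9 + 3·78 (+76 from intervention) = 301
  Y = 190 − 3·78 + 6·301 = 1762
  F = 98 + 5·78 − 4·301 + 1762 = 1046
Change in F: 1046 − 894 = 152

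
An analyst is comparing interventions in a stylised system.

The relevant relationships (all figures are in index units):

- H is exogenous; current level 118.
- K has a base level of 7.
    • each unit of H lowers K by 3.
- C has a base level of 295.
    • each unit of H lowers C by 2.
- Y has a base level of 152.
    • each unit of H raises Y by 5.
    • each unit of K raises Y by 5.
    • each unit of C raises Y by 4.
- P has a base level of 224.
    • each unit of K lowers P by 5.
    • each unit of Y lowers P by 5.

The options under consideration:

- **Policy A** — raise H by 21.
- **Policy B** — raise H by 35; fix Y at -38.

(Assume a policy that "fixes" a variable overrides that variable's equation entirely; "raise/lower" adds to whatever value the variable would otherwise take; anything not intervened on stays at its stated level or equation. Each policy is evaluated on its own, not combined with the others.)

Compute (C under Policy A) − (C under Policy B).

Policy A (H + 21):
  H = 118 + 21 = 139
  C = 295 − 2·139 = 17
Policy B (H + 35, Y := -38):
  H = 118 + 35 = 153
  C = 295 − 2·153 = -11
C: 17 − (-11) = 28

28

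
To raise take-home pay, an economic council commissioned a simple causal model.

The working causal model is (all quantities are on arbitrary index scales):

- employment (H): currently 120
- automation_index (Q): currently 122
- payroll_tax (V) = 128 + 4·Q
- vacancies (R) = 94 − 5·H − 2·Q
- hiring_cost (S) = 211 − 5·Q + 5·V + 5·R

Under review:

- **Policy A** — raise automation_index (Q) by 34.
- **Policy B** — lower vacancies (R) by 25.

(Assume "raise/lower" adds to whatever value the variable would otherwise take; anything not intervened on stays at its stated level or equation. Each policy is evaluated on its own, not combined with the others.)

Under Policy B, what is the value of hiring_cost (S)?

Policy B (R − 25):
  H = 120
  Q = 122
  V = 128 + 4·122 = 616
  R = 94 − 5·120 − 2·122 (−25 from intervention) = -775
  S = 211 − 5·122 + 5·616 + 5·(-775) = -1194

-1194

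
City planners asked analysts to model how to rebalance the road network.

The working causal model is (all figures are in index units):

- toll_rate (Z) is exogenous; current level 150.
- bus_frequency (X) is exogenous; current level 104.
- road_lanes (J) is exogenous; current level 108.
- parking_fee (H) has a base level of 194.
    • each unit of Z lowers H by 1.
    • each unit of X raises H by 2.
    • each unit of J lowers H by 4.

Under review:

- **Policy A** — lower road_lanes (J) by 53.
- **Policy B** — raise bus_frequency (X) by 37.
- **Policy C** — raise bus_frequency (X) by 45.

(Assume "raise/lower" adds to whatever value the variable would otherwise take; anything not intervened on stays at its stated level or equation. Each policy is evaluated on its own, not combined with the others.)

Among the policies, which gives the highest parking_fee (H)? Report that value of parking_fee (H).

Policy A (J − 53):
  Z = 150
  X = 104
  J = 108 − 53 = 55
  H = 194 − 150 + 2·104 − 4·55 = 32
Policy B (X + 37):
  Z = 150
  X = 104 + 37 = 141
  J = 108
  H = 194 − 150 + 2·141 − 4·108 = -106
Policy C (X + 45):
  Z = 150
  X = 104 + 45 = 149
  J = 108
  H = 194 − 150 + 2·149 − 4·108 = -90
Comparing — Policy A: H=32, Policy B: H=-106, Policy C: H=-90. Highest is 32 (Policy A).

32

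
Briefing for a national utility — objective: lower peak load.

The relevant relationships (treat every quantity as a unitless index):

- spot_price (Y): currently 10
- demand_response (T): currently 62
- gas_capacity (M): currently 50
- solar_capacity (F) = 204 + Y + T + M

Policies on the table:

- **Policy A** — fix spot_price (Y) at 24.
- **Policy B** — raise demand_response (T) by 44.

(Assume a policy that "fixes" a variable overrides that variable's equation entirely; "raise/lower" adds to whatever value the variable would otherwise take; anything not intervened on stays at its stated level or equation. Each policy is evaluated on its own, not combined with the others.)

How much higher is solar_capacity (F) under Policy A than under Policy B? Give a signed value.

Policy A (Y := 24):
  Y = 24
  T = 62
  M = 50
  F = 204 + 24 + 62 + 50 = 340
Policy B (T + 44):
  Y = 10
  T = 62 + 44 = 106
  M = 50
  F = 204 + 10 + 106 + 50 = 370
F: 340 − 370 = -30

-30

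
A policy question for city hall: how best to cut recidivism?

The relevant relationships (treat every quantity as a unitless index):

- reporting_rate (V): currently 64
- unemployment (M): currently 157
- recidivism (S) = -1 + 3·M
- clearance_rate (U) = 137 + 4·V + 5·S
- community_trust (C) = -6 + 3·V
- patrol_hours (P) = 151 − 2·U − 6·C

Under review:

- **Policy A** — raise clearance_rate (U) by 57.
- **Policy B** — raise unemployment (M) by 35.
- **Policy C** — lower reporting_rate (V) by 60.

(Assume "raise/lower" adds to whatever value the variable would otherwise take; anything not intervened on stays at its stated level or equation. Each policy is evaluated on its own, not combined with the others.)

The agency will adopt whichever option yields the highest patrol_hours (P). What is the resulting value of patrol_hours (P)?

Policy A (U + 57):
  V = 64
  M = 157
  S = -1 + 3·157 = 470
  U = 137 + 4·64 + 5·470 (+57 from intervention) = 2800
  C = -6 + 3·64 = 186
  P = 151 − 2·2800 − 6·186 = -6565
Policy B (M + 35):
  V = 64
  M = 157 + 35 = 192
  S = -1 + 3·192 = 575
  U = 137 + 4·64 + 5·575 = 3268
  C = -6 + 3·64 = 186
  P = 151 − 2·3268 − 6·186 = -7501
Policy C (V − 60):
  V = 64 − 60 = 4
  M = 157
  S = -1 + 3·157 = 470
  U = 137 + 4·4 + 5·470 = 2503
  C = -6 + 3·4 = 6
  P = 151 − 2·2503 − 6·6 = -4891
Comparing — Policy A: P=-6565, Policy B: P=-7501, Policy C: P=-4891. Highest is -4891 (Policy C).

-4891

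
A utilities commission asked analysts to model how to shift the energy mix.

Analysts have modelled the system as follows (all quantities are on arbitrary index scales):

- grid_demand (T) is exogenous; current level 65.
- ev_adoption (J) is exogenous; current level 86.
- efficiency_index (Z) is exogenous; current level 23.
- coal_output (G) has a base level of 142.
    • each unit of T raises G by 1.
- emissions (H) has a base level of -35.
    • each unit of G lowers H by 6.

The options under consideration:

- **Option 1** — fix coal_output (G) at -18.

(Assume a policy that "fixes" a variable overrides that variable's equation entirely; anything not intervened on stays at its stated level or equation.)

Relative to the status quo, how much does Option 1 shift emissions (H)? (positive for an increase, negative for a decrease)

1350

Baseline:
  T = 65
  G = 142 + 65 = 207
  H = -35 − 6·207 = -1277
Option 1 (G := -18):
  T = 65
  G = -18
  H = -35 − 6·(-18) = 73
Change in H: 73 − (-1277) = 1350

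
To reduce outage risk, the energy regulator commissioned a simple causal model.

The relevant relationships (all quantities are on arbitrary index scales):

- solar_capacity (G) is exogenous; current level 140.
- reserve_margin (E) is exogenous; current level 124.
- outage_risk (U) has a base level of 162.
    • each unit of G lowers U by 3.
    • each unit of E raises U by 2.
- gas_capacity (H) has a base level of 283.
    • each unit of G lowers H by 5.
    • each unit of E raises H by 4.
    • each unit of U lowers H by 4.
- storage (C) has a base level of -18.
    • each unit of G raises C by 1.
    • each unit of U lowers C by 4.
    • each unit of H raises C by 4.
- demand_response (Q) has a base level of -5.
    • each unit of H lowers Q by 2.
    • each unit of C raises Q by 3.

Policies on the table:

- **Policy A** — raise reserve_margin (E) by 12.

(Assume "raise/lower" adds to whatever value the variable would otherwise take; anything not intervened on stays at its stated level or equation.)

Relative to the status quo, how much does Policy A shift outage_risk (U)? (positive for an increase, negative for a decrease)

Baseline:
  G = 140
  E = 124
  U = 162 − 3·140 + 2·124 = -10
Policy A (E + 12):
  G = 140
  E = 124 + 12 = 136
  U = 162 − 3·140 + 2·136 = 14
Change in U: 14 − (-10) = 24

24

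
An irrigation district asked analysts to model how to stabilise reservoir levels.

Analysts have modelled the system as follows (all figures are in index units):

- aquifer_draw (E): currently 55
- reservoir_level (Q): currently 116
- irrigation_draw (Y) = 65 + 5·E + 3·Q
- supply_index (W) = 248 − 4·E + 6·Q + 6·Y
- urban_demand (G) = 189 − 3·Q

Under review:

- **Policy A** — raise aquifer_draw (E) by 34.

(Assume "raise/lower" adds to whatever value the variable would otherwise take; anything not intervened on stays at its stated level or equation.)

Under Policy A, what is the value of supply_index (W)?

Policy A (E + 34):
  E = 55 + 34 = 89
  Q = 116
  Y = 65 + 5·89 + 3·116 = 858
  W = 248 − 4·89 + 6·116 + 6·858 = 5736

5736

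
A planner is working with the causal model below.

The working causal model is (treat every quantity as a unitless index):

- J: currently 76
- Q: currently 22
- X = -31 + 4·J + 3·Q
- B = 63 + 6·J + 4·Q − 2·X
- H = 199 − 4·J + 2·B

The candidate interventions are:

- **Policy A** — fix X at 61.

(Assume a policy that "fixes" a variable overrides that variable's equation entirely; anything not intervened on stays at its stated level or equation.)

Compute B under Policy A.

Policy A (X := 61):
  J = 76
  Q = 22
  X = 61
  B = 63 + 6·76 + 4·22 − 2·61 = 485

485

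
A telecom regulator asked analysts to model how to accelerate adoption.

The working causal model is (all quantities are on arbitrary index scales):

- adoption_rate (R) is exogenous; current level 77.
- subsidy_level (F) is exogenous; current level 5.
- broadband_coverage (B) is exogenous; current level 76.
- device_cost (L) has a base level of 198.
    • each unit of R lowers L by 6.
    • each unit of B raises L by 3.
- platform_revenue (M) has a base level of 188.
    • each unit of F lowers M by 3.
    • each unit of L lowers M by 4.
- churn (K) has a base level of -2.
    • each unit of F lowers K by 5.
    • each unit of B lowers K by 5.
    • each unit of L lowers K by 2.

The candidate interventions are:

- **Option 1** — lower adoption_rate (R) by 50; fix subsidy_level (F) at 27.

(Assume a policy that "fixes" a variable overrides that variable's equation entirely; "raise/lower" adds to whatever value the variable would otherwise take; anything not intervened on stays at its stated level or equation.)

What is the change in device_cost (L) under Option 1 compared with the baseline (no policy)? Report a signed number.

Baseline:
  R = 77
  B = 76
  L = 198 − 6·77 + 3·76 = -36
Option 1 (R − 50, F := 27):
  R = 77 − 50 = 27
  B = 76
  L = 198 − 6·27 + 3·76 = 264
Change in L: 264 − (-36) = 300

300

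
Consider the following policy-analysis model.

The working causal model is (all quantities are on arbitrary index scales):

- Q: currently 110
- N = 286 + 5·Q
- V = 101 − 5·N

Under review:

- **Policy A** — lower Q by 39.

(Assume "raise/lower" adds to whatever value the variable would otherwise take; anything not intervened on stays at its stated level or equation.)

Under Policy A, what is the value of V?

-3104

Policy A (Q − 39):
  Q = 110 − 39 = 71
  N = 286 + 5·71 = 641
  V = 101 − 5·641 = -3104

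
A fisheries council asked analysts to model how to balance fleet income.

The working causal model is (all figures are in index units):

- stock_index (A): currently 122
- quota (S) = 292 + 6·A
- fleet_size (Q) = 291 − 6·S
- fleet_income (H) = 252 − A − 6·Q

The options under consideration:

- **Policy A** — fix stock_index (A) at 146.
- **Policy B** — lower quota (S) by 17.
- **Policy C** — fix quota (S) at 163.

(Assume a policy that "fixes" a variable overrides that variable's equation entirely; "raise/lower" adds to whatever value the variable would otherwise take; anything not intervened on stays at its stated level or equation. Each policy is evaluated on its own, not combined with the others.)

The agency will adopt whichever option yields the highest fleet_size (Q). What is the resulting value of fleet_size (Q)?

Policy A (A := 146):
  A = 146
  S = 292 + 6·146 = 1168
  Q = 291 − 6·1168 = -6717
Policy B (S − 17):
  A = 122
  S = 292 + 6·122 (−17 from intervention) = 1007
  Q = 291 − 6·1007 = -5751
Policy C (S := 163):
  A = 122
  S = 163
  Q = 291 − 6·163 = -687
Comparing — Policy A: Q=-6717, Policy B: Q=-5751, Policy C: Q=-687. Highest is -687 (Policy C).

-687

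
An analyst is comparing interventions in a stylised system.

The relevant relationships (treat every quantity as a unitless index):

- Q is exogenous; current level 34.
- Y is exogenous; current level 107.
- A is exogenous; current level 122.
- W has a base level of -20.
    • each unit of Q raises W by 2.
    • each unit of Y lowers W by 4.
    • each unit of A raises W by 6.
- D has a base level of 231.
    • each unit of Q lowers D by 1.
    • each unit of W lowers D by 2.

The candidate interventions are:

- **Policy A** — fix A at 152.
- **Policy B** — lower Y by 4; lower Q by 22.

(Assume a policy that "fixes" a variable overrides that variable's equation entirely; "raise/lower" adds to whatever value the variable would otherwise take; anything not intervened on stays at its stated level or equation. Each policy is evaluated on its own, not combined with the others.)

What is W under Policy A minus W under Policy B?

208

Policy A (A := 152):
  Q = 34
  Y = 107
  A = 152
  W = -20 + 2·34 − 4·107 + 6·152 = 532
Policy B (Y − 4, Q − 22):
  Q = 34 − 22 = 12
  Y = 107 − 4 = 103
  A = 122
  W = -20 + 2·12 − 4·103 + 6·122 = 324
W: 532 − 324 = 208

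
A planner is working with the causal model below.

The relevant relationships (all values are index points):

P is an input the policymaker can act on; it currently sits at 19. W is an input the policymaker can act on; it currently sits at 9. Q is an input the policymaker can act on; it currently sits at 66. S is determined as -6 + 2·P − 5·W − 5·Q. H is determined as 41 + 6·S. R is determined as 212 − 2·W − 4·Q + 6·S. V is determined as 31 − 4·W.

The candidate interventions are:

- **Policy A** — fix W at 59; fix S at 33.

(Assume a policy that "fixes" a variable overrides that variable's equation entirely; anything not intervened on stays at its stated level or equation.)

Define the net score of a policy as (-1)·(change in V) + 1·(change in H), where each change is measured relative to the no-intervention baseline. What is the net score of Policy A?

Baseline:
  P = 19
  W = 9
  Q = 66
  S = -6 + 2·19 − 5·9 − 5·66 = -343
  H = 41 + 6·(-343) = -2017
  V = 31 − 4·9 = -5
Policy A (W := 59, S := 33):
  P = 19
  W = 59
  Q = 66
  S = 33
  H = 41 + 6·33 = 239
  V = 31 − 4·59 = -205
ΔV = -205 − (-5) = -200; ΔH = 239 − (-2017) = 2256
Score = (-1)·(-200) + 1·2256 = 2456

2456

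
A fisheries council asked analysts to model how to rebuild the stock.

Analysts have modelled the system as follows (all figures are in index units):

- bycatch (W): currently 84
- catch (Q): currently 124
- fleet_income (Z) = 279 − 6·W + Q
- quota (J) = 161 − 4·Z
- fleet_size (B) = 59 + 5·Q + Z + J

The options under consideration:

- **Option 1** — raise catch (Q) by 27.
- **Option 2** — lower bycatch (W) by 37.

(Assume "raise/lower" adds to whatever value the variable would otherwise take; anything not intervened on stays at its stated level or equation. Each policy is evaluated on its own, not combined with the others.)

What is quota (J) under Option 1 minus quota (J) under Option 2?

Option 1 (Q + 27):
  W = 84
  Q = 124 + 27 = 151
  Z = 279 − 6·84 + 151 = -74
  J = 161 − 4·(-74) = 457
Option 2 (W − 37):
  W = 84 − 37 = 47
  Q = 124
  Z = 279 − 6·47 + 124 = 121
  J = 161 − 4·121 = -323
J: 457 − (-323) = 780

780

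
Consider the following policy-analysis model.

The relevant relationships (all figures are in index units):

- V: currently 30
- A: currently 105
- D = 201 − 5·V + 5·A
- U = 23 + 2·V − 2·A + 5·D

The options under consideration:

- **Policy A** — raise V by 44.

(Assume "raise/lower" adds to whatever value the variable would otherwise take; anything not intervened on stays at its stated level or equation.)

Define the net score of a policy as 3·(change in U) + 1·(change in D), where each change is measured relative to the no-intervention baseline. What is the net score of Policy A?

-3256

Baseline:
  V = 30
  A = 105
  D = 201 − 5·30 + 5·105 = 576
  U = 23 + 2·30 − 2·105 + 5·576 = 2753
Policy A (V + 44):
  V = 30 + 44 = 74
  A = 105
  D = 201 − 5·74 + 5·105 = 356
  U = 23 + 2·74 − 2·105 + 5·356 = 1741
ΔU = 1741 − 2753 = -1012; ΔD = 356 − 576 = -220
Score = 3·(-1012) + 1·(-220) = -3256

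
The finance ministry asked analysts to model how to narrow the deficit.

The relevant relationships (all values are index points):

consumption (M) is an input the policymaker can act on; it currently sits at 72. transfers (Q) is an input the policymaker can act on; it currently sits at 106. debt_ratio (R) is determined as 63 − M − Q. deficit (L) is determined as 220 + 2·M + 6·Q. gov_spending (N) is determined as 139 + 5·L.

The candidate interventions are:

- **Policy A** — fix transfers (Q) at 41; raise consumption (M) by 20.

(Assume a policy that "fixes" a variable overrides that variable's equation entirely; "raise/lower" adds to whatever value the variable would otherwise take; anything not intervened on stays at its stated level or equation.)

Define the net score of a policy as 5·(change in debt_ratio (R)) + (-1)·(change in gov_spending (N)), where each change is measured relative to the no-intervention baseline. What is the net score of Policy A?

Baseline:
  M = 72
  Q = 106
  R = 63 − 72 − 106 = -115
  L = 220 + 2·72 + 6·106 = 1000
  N = 139 + 5·1000 = 5139
Policy A (Q := 41, M + 20):
  M = 72 + 20 = 92
  Q = 41
  R = 63 − 92 − 41 = -70
  L = 220 + 2·92 + 6·41 = 650
  N = 139 + 5·650 = 3389
ΔR = -70 − (-115) = 45; ΔN = 3389 − 5139 = -1750
Score = 5·45 + (-1)·(-1750) = 1975

1975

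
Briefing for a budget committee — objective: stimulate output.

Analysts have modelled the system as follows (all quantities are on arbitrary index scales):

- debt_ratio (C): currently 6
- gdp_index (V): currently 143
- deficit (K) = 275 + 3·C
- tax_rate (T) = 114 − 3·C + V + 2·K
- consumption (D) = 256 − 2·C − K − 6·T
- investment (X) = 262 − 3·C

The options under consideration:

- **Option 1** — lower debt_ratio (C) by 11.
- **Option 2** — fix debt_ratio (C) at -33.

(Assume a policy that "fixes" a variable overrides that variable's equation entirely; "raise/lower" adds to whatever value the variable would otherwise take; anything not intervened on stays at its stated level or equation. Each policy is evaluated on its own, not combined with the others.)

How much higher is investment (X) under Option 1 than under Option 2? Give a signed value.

Option 1 (C − 11):
  C = 6 − 11 = -5
  X = 262 − 3·(-5) = 277
Option 2 (C := -33):
  C = -33
  X = 262 − 3·(-33) = 361
X: 277 − 361 = -84

-84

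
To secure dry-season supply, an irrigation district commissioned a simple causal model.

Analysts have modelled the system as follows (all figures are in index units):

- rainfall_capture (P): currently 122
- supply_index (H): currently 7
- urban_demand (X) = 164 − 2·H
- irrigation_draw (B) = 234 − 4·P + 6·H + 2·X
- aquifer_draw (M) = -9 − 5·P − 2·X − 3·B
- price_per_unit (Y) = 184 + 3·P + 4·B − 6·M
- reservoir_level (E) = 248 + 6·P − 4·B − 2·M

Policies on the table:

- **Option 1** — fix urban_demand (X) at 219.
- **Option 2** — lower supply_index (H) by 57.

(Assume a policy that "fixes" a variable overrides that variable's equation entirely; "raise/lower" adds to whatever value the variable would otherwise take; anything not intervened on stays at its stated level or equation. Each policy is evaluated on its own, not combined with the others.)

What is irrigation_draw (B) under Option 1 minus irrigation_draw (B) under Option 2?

252

Option 1 (X := 219):
  P = 122
  H = 7
  X = 219
  B = 234 − 4·122 + 6·7 + 2·219 = 226
Option 2 (H − 57):
  P = 122
  H = 7 − 57 = -50
  X = 164 − 2·(-50) = 264
  B = 234 − 4·122 + 6·(-50) + 2·264 = -26
B: 226 − (-26) = 252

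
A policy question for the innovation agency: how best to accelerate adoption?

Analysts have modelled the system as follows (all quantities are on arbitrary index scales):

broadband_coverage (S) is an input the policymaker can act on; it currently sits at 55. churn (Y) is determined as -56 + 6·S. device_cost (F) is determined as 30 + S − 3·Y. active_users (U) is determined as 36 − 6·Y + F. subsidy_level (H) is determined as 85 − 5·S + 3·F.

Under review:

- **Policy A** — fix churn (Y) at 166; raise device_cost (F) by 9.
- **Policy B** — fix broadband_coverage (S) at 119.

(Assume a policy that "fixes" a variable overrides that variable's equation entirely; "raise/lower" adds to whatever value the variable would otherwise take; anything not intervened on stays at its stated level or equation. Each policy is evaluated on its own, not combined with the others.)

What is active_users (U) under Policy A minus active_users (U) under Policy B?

4373

Policy A (Y := 166, F + 9):
  S = 55
  Y = 166
  F = 30 + 55 − 3·166 (+9 from intervention) = -404
  U = 36 − 6·166 + (-404) = -1364
Policy B (S := 119):
  S = 119
  Y = -56 + 6·119 = 658
  F = 30 + 119 − 3·658 = -1825
  U = 36 − 6·658 + (-1825) = -5737
U: -1364 − (-5737) = 4373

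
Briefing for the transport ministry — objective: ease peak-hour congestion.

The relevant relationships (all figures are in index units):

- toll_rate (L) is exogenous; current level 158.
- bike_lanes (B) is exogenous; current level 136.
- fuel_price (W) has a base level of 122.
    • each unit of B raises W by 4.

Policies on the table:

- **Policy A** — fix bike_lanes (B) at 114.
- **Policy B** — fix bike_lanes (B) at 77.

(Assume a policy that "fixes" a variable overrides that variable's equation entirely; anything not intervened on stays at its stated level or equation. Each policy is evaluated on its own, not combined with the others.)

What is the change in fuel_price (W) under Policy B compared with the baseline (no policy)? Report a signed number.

-236

Baseline:
  B = 136
  W = 122 + 4·136 = 666
Policy B (B := 77):
  B = 77
  W = 122 + 4·77 = 430
Change in W: 430 − 666 = -236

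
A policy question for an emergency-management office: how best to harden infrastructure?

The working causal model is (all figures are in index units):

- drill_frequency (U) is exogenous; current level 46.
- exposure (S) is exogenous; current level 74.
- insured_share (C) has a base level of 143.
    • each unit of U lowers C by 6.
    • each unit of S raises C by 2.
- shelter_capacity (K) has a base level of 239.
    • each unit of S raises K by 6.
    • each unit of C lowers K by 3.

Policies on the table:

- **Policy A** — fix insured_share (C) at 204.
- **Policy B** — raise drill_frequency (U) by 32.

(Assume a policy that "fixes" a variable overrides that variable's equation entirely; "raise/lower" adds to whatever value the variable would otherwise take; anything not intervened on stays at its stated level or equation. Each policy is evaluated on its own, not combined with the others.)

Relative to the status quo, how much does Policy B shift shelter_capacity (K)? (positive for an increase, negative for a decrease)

Baseline:
  U = 46
  S = 74
  C = 143 − 6·46 + 2·74 = 15
  K = 239 + 6·74 − 3·15 = 638
Policy B (U + 32):
  U = 46 + 32 = 78
  S = 74
  C = 143 − 6·78 + 2·74 = -177
  K = 239 + 6·74 − 3·(-177) = 1214
Change in K: 1214 − 638 = 576

576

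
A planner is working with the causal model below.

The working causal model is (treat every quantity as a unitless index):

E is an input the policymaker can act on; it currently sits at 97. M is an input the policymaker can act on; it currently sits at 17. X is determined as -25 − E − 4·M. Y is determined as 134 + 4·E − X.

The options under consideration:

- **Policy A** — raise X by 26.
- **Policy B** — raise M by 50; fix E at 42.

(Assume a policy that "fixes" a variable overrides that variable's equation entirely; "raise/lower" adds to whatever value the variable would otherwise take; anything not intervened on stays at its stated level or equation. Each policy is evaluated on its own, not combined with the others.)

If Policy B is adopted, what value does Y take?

637

Policy B (M + 50, E := 42):
  E = 42
  M = 17 + 50 = 67
  X = -25 − 42 − 4·67 = -335
  Y = 134 + 4·42 − (-335) = 637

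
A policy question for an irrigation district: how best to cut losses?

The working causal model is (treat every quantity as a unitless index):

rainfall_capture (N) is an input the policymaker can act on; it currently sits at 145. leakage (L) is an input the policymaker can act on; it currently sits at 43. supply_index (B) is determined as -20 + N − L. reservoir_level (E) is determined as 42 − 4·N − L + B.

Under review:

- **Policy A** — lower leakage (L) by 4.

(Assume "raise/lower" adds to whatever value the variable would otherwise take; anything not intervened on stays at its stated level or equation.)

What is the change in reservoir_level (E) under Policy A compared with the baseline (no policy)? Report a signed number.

8

Baseline:
  N = 145
  L = 43
  B = -20 + 145 − 43 = 82
  E = 42 − 4·145 − 43 + 82 = -499
Policy A (L − 4):
  N = 145
  L = 43 − 4 = 39
  B = -20 + 145 − 39 = 86
  E = 42 − 4·145 − 39 + 86 = -491
Change in E: -491 − (-499) = 8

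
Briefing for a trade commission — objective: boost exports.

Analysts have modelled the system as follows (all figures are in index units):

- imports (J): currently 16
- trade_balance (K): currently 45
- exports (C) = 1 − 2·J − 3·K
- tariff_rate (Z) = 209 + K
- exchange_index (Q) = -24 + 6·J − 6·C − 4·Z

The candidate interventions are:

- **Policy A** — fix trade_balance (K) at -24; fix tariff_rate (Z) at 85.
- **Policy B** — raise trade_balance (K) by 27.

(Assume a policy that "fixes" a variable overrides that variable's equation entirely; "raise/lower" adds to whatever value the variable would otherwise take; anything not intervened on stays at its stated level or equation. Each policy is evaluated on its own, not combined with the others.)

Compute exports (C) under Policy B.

Policy B (K + 27):
  J = 16
  K = 45 + 27 = 72
  C = 1 − 2·16 − 3·72 = -247

-247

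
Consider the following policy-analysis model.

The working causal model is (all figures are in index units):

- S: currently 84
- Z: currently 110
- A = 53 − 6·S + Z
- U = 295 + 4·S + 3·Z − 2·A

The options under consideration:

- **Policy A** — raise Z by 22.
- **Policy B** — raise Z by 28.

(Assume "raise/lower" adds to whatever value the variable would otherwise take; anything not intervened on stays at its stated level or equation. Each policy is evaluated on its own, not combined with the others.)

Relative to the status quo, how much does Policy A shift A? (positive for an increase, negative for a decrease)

Baseline:
  S = 84
  Z = 110
  A = 53 − 6·84 + 110 = -341
Policy A (Z + 22):
  S = 84
  Z = 110 + 22 = 132
  A = 53 − 6·84 + 132 = -319
Change in A: -319 − (-341) = 22

22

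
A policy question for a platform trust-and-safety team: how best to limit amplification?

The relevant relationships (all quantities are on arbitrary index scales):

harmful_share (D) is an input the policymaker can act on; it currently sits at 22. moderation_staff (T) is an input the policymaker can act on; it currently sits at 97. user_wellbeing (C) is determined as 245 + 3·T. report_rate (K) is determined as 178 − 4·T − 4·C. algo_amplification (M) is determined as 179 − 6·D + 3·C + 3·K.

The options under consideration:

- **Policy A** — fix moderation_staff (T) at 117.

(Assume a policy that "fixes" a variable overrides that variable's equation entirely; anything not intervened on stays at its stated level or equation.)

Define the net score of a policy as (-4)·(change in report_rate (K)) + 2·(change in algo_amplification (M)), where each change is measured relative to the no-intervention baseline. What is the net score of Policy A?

-280

Baseline:
  D = 22
  T = 97
  C = 245 + 3·97 = 536
  K = 178 − 4·97 − 4·536 = -2354
  M = 179 − 6·22 + 3·536 + 3·(-2354) = -5407
Policy A (T := 117):
  D = 22
  T = 117
  C = 245 + 3·117 = 596
  K = 178 − 4·117 − 4·596 = -2674
  M = 179 − 6·22 + 3·596 + 3·(-2674) = -6187
ΔK = -2674 − (-2354) = -320; ΔM = -6187 − (-5407) = -780
Score = (-4)·(-320) + 2·(-780) = -280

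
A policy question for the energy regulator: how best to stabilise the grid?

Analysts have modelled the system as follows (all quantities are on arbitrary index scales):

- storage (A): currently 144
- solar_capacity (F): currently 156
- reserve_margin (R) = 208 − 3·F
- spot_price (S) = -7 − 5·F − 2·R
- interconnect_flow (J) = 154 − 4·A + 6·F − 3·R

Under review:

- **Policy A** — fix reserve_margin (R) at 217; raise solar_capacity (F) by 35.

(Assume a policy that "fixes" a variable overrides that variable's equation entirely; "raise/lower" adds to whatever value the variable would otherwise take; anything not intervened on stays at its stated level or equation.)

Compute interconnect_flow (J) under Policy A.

Policy A (R := 217, F + 35):
  A = 144
  F = 156 + 35 = 191
  R = 217
  J = 154 − 4·144 + 6·191 − 3·217 = 73

73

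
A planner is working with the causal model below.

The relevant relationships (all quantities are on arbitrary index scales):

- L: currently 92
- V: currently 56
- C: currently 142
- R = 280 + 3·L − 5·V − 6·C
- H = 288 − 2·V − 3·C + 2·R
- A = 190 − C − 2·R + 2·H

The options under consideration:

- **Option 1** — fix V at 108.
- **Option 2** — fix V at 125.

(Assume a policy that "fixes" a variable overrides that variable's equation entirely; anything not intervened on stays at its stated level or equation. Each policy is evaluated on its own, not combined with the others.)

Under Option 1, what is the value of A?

-2332

Option 1 (V := 108):
  L = 92
  V = 108
  C = 142
  R = 280 + 3·92 − 5·108 − 6·142 = -836
  H = 288 − 2·108 − 3·142 + 2·(-836) = -2026
  A = 190 − 142 − 2·(-836) + 2·(-2026) = -2332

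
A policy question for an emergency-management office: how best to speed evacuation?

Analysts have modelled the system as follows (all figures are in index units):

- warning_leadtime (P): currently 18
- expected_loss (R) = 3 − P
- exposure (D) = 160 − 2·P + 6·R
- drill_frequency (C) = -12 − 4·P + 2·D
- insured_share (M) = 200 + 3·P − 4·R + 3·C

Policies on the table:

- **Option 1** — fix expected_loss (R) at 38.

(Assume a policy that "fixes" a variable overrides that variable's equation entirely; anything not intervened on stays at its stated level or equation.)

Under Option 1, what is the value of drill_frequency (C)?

Option 1 (R := 38):
  P = 18
  R = 38
  D = 160 − 2·18 + 6·38 = 352
  C = -12 − 4·18 + 2·352 = 620

620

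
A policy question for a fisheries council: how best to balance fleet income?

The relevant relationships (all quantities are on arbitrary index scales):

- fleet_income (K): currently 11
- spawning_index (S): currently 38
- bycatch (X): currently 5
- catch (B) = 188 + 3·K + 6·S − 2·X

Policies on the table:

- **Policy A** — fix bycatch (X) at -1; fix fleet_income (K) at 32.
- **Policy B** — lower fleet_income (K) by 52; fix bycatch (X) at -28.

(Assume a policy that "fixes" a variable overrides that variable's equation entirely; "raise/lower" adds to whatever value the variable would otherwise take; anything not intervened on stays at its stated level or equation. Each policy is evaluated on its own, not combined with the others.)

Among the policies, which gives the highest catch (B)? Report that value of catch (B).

Policy A (X := -1, K := 32):
  K = 32
  S = 38
  X = -1
  B = 188 + 3·32 + 6·38 − 2·(-1) = 514
Policy B (K − 52, X := -28):
  K = 11 − 52 = -41
  S = 38
  X = -28
  B = 188 + 3·(-41) + 6·38 − 2·(-28) = 349
Comparing — Policy A: B=514, Policy B: B=349. Highest is 514 (Policy A).

514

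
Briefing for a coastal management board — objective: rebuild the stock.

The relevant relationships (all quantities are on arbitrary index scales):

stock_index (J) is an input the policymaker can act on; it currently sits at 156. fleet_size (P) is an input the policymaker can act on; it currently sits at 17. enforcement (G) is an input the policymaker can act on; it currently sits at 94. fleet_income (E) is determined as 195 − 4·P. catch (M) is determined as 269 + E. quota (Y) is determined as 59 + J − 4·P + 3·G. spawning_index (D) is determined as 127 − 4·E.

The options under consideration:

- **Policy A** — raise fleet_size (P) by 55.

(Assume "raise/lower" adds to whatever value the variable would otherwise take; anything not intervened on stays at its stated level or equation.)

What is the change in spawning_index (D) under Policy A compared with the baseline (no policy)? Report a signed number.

Baseline:
  P = 17
  E = 195 − 4·17 = 127
  D = 127 − 4·127 = -381
Policy A (P + 55):
  P = 17 + 55 = 72
  E = 195 − 4·72 = -93
  D = 127 − 4·(-93) = 499
Change in D: 499 − (-381) = 880

880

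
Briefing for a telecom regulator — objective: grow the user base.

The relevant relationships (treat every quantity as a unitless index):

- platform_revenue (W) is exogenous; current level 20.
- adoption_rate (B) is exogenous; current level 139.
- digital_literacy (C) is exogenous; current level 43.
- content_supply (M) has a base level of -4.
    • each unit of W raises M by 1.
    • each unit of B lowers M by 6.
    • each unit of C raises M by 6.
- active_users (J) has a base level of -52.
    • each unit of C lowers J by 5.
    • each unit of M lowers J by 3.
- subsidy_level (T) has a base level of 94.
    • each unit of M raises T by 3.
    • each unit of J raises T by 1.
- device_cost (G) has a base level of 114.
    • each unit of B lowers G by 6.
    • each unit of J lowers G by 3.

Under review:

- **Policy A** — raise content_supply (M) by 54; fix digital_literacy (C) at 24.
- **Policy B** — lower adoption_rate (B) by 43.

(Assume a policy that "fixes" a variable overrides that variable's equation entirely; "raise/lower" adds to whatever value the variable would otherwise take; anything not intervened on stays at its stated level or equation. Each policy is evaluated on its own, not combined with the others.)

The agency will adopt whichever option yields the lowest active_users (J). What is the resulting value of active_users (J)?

639

Policy A (M + 54, C := 24):
  W = 20
  B = 139
  C = 24
  M = -4 + 20 − 6·139 + 6·24 (+54 from intervention) = -620
  J = -52 − 5·24 − 3·(-620) = 1688
Policy B (B − 43):
  W = 20
  B = 139 − 43 = 96
  C = 43
  M = -4 + 20 − 6·96 + 6·43 = -302
  J = -52 − 5·43 − 3·(-302) = 639
Comparing — Policy A: J=1688, Policy B: J=639. Lowest is 639 (Policy B).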